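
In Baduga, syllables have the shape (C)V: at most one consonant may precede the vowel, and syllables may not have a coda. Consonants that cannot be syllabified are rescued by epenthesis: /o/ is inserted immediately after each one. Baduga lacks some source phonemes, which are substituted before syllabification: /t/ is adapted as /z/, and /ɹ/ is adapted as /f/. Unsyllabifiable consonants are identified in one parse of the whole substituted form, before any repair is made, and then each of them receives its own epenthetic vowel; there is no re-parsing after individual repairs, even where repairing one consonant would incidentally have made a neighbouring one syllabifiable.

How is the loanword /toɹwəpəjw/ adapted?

Substitution: /t/ → /z/, /ɹ/ → /f/, giving /zofwəpəjw/.
Syllabifying with onset maximization leaves /f/, /j/, /w/ stranded (no codas are permitted; onsets are limited to one consonant).
Each unlicensed consonant becomes the onset of a new syllable: /f/ → /fo/, /j/ → /jo/, /w/ → /wo/.

zofowəpəjowo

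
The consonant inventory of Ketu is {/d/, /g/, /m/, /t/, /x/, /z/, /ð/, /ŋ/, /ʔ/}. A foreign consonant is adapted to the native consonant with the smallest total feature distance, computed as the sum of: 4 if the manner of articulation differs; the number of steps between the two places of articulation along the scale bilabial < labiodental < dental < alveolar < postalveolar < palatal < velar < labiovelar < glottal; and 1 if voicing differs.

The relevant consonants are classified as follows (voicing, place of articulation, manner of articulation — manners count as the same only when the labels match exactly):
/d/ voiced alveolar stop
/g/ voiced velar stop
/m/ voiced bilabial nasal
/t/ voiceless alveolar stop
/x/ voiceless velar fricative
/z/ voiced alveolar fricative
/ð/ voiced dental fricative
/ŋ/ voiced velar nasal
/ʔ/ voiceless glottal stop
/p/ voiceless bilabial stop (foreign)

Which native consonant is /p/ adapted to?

/t/ is closest: same manner (stop), place distance 3 (bilabial→alveolar), same voicing; total 3. Next closest is /d/ at distance 4.

t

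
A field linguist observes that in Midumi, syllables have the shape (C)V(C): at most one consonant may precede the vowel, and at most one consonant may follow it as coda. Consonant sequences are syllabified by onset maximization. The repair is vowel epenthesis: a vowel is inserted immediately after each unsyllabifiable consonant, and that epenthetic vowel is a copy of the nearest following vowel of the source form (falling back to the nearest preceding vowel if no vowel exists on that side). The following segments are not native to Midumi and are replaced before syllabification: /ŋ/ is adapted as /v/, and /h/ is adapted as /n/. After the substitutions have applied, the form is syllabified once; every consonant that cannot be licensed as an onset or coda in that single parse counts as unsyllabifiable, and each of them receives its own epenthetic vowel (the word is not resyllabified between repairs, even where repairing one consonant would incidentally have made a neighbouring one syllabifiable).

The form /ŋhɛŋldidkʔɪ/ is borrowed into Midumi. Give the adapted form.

vɛnɛvlididkɪʔɪ

Substitution: /ŋ/ → /v/, /h/ → /n/, giving /vnɛvldidkʔɪ/.
Syllabifying with onset maximization leaves /v/, /l/, /k/ stranded (at most one coda consonant is licensed; onsets are limited to one consonant).
Epenthesis after each stranded consonant: /v/ → /vɛ/, /l/ → /li/, /k/ → /kɪ/.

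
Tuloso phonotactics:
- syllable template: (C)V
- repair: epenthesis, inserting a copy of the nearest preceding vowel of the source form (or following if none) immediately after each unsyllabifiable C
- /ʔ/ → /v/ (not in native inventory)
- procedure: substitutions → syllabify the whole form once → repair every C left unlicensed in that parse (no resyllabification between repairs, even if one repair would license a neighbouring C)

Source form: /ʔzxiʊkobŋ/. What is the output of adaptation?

Substitution: /ʔ/ → /v/, giving /vzxiʊkobŋ/.
Syllabifying with onset maximization leaves /v/, /z/, /b/, /ŋ/ stranded (no codas are permitted; onsets are limited to one consonant).
Epenthesis after each stranded consonant: /v/ → /vi/, /z/ → /zi/, /b/ → /bo/, /ŋ/ → /ŋo/.

vizixiʊkoboŋo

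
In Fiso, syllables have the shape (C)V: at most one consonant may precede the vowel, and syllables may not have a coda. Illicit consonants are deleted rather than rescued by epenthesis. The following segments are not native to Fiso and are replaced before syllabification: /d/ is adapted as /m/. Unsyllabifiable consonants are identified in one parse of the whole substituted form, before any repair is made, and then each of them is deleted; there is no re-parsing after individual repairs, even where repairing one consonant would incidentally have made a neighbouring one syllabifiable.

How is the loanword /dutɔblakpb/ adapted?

Substitution: /d/ → /m/, giving /mutɔblakpb/.
The consonants /b/, /k/, /p/, /b/ cannot be parsed into a legal (C)V syllable (no codas are permitted; onsets are limited to one consonant).
Each unlicensed consonant is deleted: /b/, /k/, /p/, /b/.

mutɔla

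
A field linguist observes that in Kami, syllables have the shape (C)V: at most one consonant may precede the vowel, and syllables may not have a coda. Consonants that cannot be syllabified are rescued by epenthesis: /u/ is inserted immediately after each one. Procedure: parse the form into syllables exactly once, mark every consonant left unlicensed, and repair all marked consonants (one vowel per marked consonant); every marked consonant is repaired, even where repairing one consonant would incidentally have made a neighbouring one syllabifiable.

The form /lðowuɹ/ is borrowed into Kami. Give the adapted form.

luðowuɹu

Syllabifying with onset maximization leaves /l/, /ɹ/ stranded (no codas are permitted; onsets are limited to one consonant).
Each unlicensed consonant becomes the onset of a new syllable: /l/ → /lu/, /ɹ/ → /ɹu/.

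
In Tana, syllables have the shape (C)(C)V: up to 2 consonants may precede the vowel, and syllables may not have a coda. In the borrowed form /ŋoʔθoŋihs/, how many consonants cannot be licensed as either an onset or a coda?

Syllabifying with onset maximization leaves /h/, /s/ stranded (no codas are permitted; onsets may contain at most 2 consonants).

2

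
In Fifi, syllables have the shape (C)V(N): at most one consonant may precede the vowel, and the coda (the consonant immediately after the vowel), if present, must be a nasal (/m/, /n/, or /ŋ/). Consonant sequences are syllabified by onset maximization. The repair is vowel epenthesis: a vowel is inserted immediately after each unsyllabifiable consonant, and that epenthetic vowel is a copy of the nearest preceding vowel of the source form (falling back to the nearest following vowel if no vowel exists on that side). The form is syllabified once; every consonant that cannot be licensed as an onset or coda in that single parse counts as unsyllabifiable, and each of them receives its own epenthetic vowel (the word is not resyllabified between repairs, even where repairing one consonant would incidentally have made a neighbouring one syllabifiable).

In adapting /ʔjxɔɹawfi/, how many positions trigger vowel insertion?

3

The unsyllabifiable consonants are /ʔ/, /j/, /w/; each receives one epenthetic vowel.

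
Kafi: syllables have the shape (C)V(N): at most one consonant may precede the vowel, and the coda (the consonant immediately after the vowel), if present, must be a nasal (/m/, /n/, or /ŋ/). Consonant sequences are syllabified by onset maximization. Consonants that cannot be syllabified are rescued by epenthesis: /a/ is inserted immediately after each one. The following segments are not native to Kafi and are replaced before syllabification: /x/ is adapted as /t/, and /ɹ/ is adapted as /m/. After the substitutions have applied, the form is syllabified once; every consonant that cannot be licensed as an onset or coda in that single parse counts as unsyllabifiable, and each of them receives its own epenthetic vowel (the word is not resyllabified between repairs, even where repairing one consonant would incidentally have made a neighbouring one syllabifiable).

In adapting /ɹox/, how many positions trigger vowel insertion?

1

After substitution the input is /mot/.
The unsyllabifiable consonants are /t/; each receives one epenthetic vowel.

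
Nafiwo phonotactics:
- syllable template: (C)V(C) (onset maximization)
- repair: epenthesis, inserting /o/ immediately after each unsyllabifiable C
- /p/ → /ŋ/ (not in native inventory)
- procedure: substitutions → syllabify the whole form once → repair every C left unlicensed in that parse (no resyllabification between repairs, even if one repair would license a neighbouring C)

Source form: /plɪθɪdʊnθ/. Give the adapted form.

Substitution: /p/ → /ŋ/, giving /ŋlɪθɪdʊnθ/.
Syllabifying with onset maximization leaves /ŋ/, /θ/ stranded (at most one coda consonant is licensed; onsets are limited to one consonant).
Inserting the epenthetic vowel yields /ŋ/ → /ŋo/, /θ/ → /θo/.

ŋolɪθɪdʊnθo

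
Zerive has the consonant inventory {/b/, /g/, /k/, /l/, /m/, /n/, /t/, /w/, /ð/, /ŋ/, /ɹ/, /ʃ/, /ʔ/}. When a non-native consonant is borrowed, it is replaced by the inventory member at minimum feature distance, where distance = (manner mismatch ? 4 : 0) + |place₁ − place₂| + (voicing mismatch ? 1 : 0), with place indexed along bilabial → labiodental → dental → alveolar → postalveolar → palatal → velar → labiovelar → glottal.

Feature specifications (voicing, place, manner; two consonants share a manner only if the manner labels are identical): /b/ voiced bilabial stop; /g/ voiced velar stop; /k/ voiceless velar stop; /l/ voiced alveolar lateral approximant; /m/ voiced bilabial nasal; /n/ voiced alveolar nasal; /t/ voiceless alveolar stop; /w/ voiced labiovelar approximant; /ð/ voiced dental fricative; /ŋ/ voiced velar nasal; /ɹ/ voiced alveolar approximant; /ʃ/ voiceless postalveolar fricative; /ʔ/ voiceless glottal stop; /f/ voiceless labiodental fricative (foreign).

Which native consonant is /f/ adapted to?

/ð/ is closest: same manner (fricative), place distance 1 (labiodental→dental), voicing differs (+1); total 2. Next closest is /ʃ/ at distance 3.

ð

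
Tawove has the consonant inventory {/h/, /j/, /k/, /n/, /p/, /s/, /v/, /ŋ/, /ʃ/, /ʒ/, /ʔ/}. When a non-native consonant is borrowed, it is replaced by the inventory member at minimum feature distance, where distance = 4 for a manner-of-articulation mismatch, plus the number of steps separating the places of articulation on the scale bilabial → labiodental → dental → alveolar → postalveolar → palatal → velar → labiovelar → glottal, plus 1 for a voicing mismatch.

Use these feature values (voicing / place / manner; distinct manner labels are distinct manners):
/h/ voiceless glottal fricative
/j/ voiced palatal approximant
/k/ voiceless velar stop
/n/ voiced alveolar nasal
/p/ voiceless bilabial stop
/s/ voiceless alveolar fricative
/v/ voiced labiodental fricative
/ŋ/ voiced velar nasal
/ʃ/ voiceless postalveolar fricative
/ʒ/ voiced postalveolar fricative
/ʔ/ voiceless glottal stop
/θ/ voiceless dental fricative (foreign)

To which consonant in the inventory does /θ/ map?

/s/ is closest: same manner (fricative), place distance 1 (dental→alveolar), same voicing; total 1. Next closest is /v/ at distance 2.

s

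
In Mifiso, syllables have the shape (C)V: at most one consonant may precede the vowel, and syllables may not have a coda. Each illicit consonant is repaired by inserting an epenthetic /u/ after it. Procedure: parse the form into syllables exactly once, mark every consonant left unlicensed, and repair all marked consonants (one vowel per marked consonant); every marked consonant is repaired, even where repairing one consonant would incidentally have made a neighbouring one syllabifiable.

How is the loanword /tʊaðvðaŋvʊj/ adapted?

The consonants /ð/, /v/, /ŋ/, /j/ cannot be parsed into a legal (C)V syllable (no codas are permitted; onsets are limited to one consonant).
Each unlicensed consonant becomes the onset of a new syllable: /ð/ → /ðu/, /v/ → /vu/, /ŋ/ → /ŋu/, /j/ → /ju/.

tʊaðuvuðaŋuvʊju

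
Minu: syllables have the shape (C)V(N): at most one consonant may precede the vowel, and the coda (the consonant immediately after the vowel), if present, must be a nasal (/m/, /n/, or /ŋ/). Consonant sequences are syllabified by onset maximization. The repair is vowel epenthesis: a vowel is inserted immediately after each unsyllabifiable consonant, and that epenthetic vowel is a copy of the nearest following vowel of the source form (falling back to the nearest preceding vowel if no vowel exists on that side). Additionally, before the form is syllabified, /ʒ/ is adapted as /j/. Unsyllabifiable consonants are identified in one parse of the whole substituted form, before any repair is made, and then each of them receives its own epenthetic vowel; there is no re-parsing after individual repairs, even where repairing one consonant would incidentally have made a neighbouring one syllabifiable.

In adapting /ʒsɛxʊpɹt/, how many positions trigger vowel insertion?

After substitution the input is /jsɛxʊpɹt/.
The unsyllabifiable consonants are /j/, /p/, /ɹ/, /t/; each receives one epenthetic vowel.

4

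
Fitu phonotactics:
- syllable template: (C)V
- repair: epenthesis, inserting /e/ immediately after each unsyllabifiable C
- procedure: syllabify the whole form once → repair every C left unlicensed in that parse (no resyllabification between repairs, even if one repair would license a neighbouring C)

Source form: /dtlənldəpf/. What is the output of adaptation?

The consonants /d/, /t/, /n/, /l/, /p/, /f/ cannot be parsed into a legal (C)V syllable (no codas are permitted; onsets are limited to one consonant).
Inserting the epenthetic vowel yields /d/ → /de/, /t/ → /te/, /n/ → /ne/, /l/ → /le/, /p/ → /pe/, /f/ → /fe/.

deteləneledəpefe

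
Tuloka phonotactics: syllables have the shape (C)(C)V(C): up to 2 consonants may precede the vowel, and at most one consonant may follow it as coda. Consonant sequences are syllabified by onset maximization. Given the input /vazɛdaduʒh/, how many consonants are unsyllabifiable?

1

Under (C)(C)V(C), the unsyllabifiable consonants are /h/ (at most one coda consonant is licensed; onsets may contain at most 2 consonants).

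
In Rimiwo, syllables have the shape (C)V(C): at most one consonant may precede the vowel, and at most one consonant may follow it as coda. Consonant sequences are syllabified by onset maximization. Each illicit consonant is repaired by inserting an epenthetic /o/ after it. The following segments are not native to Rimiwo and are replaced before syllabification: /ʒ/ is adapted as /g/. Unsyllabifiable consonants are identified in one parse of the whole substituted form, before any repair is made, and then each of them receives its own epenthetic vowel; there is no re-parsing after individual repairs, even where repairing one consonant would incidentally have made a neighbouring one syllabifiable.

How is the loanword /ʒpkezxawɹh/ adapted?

gopokezxawɹoho

Substitution: /ʒ/ → /g/, giving /gpkezxawɹh/.
Under (C)V(C), the unsyllabifiable consonants are /g/, /p/, /ɹ/, /h/ (at most one coda consonant is licensed; onsets are limited to one consonant).
Inserting the epenthetic vowel yields /g/ → /go/, /p/ → /po/, /ɹ/ → /ɹo/, /h/ → /ho/.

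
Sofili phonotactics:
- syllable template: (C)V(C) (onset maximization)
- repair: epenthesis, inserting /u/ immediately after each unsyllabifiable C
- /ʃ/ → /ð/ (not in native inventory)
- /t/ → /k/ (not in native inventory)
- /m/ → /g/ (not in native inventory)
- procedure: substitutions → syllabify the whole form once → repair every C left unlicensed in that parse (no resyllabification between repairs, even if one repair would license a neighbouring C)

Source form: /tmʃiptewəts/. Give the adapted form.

kuguðipkewəksu

Substitution: /t/ → /k/, /m/ → /g/, /ʃ/ → /ð/, giving /kgðipkewəks/.
Under (C)V(C), the unsyllabifiable consonants are /k/, /g/, /s/ (at most one coda consonant is licensed; onsets are limited to one consonant).
Each unlicensed consonant becomes the onset of a new syllable: /k/ → /ku/, /g/ → /gu/, /s/ → /su/.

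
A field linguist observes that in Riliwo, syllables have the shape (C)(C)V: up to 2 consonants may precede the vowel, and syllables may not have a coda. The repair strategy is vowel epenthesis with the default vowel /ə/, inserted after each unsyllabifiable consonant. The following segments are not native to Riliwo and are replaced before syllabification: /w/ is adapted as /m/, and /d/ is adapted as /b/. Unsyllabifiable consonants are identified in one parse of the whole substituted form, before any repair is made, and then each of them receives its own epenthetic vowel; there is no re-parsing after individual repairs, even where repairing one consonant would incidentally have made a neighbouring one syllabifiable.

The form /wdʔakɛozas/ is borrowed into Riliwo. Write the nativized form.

məbʔakɛozasə

Substitution: /w/ → /m/, /d/ → /b/, giving /mbʔakɛozas/.
Under (C)(C)V, the unsyllabifiable consonants are /m/, /s/ (no codas are permitted; onsets may contain at most 2 consonants).
Epenthesis after each stranded consonant: /m/ → /mə/, /s/ → /sə/.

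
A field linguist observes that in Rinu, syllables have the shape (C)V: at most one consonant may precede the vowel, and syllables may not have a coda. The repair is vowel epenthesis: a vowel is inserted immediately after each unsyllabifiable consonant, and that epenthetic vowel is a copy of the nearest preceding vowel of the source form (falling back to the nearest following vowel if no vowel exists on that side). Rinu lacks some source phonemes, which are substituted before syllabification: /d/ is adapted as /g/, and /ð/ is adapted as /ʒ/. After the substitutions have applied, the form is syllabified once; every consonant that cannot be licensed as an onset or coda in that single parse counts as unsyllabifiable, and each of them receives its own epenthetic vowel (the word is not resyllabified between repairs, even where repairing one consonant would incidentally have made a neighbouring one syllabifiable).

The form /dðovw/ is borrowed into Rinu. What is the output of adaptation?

goʒovowo

Substitution: /d/ → /g/, /ð/ → /ʒ/, giving /gʒovw/.
Under (C)V, the unsyllabifiable consonants are /g/, /v/, /w/ (no codas are permitted; onsets are limited to one consonant).
Each unlicensed consonant becomes the onset of a new syllable: /g/ → /go/, /v/ → /vo/, /w/ → /wo/.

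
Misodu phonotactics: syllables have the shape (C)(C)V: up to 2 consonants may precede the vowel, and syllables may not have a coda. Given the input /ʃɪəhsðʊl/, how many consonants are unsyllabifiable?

2

Under (C)(C)V, the unsyllabifiable consonants are /h/, /l/ (no codas are permitted; onsets may contain at most 2 consonants).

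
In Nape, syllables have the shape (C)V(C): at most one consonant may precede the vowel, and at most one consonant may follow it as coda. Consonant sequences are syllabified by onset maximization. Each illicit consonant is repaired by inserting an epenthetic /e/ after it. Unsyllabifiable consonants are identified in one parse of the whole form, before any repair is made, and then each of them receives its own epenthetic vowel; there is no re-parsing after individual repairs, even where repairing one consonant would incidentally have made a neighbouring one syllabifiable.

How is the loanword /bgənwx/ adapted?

Under (C)V(C), the unsyllabifiable consonants are /b/, /w/, /x/ (at most one coda consonant is licensed; onsets are limited to one consonant).
Epenthesis after each stranded consonant: /b/ → /be/, /w/ → /we/, /x/ → /xe/.

begənwexe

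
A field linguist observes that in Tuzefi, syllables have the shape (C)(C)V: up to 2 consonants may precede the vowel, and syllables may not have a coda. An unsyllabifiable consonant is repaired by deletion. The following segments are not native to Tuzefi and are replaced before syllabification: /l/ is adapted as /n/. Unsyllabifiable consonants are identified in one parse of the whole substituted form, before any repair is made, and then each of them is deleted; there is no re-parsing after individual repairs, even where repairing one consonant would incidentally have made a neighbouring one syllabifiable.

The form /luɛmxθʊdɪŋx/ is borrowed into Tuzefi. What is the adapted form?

nuɛxθʊdɪ

Substitution: /l/ → /n/, giving /nuɛmxθʊdɪŋx/.
Syllabifying with onset maximization leaves /m/, /ŋ/, /x/ stranded (no codas are permitted; onsets may contain at most 2 consonants).
Each unlicensed consonant is deleted: /m/, /ŋ/, /x/.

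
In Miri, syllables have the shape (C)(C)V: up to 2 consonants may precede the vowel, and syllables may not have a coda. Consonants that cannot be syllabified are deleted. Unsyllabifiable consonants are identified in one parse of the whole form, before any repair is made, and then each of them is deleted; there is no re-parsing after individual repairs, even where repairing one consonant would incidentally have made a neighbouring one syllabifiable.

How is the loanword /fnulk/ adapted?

Under (C)(C)V, the unsyllabifiable consonants are /l/, /k/ (no codas are permitted; onsets may contain at most 2 consonants).
Each unlicensed consonant is deleted: /l/, /k/.

fnu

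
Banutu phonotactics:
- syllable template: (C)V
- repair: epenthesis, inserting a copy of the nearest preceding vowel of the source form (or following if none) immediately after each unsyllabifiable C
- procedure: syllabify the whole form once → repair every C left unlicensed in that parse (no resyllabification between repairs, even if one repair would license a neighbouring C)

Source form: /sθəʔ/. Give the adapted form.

səθəʔə

Under (C)V, the unsyllabifiable consonants are /s/, /ʔ/ (no codas are permitted; onsets are limited to one consonant).
Epenthesis after each stranded consonant: /s/ → /sə/, /ʔ/ → /ʔə/.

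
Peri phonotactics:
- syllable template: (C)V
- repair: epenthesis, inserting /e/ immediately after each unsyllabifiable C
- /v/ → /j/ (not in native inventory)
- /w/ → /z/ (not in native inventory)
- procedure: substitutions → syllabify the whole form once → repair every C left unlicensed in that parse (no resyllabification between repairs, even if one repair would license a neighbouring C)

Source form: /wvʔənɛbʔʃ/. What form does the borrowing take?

zejeʔənɛbeʔeʃe

Substitution: /w/ → /z/, /v/ → /j/, giving /zjʔənɛbʔʃ/.
Syllabifying with onset maximization leaves /z/, /j/, /b/, /ʔ/, /ʃ/ stranded (no codas are permitted; onsets are limited to one consonant).
Inserting the epenthetic vowel yields /z/ → /ze/, /j/ → /je/, /b/ → /be/, /ʔ/ → /ʔe/, /ʃ/ → /ʃe/.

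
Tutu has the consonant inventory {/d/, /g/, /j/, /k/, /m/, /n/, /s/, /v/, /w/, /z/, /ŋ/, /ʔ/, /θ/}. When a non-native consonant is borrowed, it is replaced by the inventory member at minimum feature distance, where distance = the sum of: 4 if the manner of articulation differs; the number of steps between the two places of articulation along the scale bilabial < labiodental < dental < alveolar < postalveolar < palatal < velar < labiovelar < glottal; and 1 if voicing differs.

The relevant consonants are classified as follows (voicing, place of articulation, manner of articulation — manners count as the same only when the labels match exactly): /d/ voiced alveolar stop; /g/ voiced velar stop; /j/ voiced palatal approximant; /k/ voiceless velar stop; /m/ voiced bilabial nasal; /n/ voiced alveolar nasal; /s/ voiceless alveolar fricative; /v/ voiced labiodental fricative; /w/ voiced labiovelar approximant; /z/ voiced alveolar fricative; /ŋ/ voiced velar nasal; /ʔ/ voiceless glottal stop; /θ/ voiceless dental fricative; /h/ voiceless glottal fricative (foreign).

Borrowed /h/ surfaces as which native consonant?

/ʔ/ is closest: manner differs (fricative→stop, +4), place distance 0 (glottal→glottal), same voicing; total 4. Next closest is /s/ at distance 5.

ʔ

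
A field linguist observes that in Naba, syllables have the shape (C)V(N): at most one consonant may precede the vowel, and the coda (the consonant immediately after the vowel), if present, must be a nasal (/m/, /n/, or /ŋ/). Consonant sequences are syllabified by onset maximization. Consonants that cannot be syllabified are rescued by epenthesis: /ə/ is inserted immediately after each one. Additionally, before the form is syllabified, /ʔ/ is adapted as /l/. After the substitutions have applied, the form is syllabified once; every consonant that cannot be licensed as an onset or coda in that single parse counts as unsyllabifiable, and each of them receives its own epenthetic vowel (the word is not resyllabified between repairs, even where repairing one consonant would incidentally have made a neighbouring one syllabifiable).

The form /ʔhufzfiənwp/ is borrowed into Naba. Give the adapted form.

ləhufəzəfiənwəpə

Substitution: /ʔ/ → /l/, giving /lhufzfiənwp/.
Syllabifying with onset maximization leaves /l/, /f/, /z/, /w/, /p/ stranded (only a nasal (/m/, /n/, or /ŋ/) is licensed in coda position; onsets are limited to one consonant).
Each unlicensed consonant becomes the onset of a new syllable: /l/ → /lə/, /f/ → /fə/, /z/ → /zə/, /w/ → /wə/, /p/ → /pə/.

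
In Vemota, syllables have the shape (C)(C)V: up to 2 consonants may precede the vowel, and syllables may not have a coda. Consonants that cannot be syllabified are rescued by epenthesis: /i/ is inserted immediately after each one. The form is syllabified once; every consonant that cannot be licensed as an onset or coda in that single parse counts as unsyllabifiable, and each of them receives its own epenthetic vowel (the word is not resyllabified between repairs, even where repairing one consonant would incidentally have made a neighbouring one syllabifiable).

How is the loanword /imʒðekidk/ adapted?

Syllabifying with onset maximization leaves /m/, /d/, /k/ stranded (no codas are permitted; onsets may contain at most 2 consonants).
Inserting the epenthetic vowel yields /m/ → /mi/, /d/ → /di/, /k/ → /ki/.

imiʒðekidiki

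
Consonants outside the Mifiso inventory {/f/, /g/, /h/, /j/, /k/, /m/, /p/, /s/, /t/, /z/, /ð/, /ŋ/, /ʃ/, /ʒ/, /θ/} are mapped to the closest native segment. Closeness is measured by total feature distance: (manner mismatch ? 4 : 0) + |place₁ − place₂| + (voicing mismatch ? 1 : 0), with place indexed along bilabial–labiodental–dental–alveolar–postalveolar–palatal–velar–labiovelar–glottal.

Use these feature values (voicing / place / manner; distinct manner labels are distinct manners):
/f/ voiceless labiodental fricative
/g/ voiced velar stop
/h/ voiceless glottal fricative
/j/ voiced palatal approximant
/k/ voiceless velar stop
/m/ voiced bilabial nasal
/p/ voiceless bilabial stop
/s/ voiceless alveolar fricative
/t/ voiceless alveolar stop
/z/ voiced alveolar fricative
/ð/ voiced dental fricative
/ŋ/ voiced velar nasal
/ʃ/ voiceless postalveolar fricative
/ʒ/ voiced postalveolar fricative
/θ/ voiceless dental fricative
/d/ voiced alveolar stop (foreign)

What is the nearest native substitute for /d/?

/t/ is closest: same manner (stop), place distance 0 (alveolar→alveolar), voicing differs (+1); total 1. Next closest is /g/ at distance 3.

t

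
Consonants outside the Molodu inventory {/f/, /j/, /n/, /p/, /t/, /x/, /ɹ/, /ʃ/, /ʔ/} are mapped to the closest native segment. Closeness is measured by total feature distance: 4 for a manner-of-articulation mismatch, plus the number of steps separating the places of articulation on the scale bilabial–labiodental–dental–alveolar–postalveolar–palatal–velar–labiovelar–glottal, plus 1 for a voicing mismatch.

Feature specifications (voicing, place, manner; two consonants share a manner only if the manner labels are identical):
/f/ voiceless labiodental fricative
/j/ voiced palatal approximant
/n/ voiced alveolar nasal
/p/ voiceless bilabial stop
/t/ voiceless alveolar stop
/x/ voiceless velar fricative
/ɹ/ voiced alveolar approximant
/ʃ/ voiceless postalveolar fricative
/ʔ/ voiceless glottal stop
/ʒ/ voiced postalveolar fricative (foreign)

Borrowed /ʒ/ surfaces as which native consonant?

ʃ

/ʃ/ is closest: same manner (fricative), place distance 0 (postalveolar→postalveolar), voicing differs (+1); total 1. Next closest is /x/ at distance 3.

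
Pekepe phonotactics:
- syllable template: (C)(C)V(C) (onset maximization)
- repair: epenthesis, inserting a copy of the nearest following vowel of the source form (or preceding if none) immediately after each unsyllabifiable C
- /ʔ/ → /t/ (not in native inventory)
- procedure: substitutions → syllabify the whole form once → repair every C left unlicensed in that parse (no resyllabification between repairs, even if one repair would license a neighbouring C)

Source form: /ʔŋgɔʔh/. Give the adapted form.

Substitution: /ʔ/ → /t/, giving /tŋgɔth/.
Syllabifying with onset maximization leaves /t/, /h/ stranded (at most one coda consonant is licensed; onsets may contain at most 2 consonants).
Each unlicensed consonant becomes the onset of a new syllable: /t/ → /tɔ/, /h/ → /hɔ/.

tɔŋgɔthɔ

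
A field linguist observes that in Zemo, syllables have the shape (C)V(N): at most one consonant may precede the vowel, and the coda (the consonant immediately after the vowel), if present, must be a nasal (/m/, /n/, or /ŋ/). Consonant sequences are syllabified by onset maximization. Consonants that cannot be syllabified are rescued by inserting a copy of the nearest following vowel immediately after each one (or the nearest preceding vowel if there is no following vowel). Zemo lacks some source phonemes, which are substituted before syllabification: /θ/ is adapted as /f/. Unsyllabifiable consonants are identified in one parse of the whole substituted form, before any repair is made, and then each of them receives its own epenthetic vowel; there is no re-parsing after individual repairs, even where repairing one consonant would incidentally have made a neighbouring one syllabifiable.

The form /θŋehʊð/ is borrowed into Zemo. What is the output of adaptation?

feŋehʊðʊ

Substitution: /θ/ → /f/, giving /fŋehʊð/.
The consonants /f/, /ð/ cannot be parsed into a legal (C)V(N) syllable (only a nasal (/m/, /n/, or /ŋ/) is licensed in coda position; onsets are limited to one consonant).
Epenthesis after each stranded consonant: /f/ → /fe/, /ð/ → /ðʊ/.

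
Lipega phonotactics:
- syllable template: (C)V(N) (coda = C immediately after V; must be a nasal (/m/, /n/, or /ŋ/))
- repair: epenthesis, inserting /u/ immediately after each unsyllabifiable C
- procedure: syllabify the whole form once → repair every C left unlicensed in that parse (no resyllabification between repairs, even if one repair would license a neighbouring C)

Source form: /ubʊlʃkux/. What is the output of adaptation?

ubʊluʃukuxu

Under (C)V(N), the unsyllabifiable consonants are /l/, /ʃ/, /x/ (only a nasal (/m/, /n/, or /ŋ/) is licensed in coda position; onsets are limited to one consonant).
Epenthesis after each stranded consonant: /l/ → /lu/, /ʃ/ → /ʃu/, /x/ → /xu/.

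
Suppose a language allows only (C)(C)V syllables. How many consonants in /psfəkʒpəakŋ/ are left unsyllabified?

4

Syllabifying with onset maximization leaves /p/, /k/, /k/, /ŋ/ stranded (no codas are permitted; onsets may contain at most 2 consonants).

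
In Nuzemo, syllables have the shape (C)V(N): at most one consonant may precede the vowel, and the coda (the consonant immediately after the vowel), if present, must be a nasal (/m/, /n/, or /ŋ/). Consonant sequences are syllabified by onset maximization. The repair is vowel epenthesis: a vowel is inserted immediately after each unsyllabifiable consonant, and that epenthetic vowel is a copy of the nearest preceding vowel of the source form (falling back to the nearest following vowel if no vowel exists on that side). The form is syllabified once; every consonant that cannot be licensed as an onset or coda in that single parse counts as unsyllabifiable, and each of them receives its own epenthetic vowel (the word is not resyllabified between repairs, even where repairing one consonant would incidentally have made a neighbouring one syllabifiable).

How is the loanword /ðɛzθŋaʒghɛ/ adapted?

ðɛzɛθɛŋaʒagahɛ

Under (C)V(N), the unsyllabifiable consonants are /z/, /θ/, /ʒ/, /g/ (only a nasal (/m/, /n/, or /ŋ/) is licensed in coda position; onsets are limited to one consonant).
Each unlicensed consonant becomes the onset of a new syllable: /z/ → /zɛ/, /θ/ → /θɛ/, /ʒ/ → /ʒa/, /g/ → /ga/.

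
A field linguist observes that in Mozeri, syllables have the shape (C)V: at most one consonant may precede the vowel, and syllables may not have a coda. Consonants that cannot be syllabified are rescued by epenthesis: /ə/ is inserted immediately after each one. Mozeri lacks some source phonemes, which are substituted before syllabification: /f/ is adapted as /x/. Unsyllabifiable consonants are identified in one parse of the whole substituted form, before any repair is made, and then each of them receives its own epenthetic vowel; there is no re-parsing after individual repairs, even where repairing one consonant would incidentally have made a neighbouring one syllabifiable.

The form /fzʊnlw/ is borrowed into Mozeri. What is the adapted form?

xəzʊnələwə

Substitution: /f/ → /x/, giving /xzʊnlw/.
Syllabifying with onset maximization leaves /x/, /n/, /l/, /w/ stranded (no codas are permitted; onsets are limited to one consonant).
Inserting the epenthetic vowel yields /x/ → /xə/, /n/ → /nə/, /l/ → /lə/, /w/ → /wə/.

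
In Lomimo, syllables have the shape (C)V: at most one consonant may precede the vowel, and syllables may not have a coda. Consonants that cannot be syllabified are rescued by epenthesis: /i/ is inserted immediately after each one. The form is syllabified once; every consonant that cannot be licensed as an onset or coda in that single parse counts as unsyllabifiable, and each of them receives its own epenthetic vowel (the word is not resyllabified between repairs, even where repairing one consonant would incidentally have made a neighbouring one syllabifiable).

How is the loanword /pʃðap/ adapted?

The consonants /p/, /ʃ/, /p/ cannot be parsed into a legal (C)V syllable (no codas are permitted; onsets are limited to one consonant).
Inserting the epenthetic vowel yields /p/ → /pi/, /ʃ/ → /ʃi/, /p/ → /pi/.

piʃiðapi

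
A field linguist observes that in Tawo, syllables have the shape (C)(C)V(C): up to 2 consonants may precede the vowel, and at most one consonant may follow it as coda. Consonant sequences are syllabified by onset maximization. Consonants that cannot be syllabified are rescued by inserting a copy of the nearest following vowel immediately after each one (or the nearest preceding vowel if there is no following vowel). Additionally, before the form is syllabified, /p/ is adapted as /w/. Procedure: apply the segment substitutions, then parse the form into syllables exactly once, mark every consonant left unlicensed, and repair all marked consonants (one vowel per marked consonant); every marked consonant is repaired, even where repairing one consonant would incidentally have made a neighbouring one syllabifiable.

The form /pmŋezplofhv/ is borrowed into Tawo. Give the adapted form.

Substitution: /p/ → /w/, giving /wmŋezwlofhv/.
The consonants /w/, /h/, /v/ cannot be parsed into a legal (C)(C)V(C) syllable (at most one coda consonant is licensed; onsets may contain at most 2 consonants).
Inserting the epenthetic vowel yields /w/ → /we/, /h/ → /ho/, /v/ → /vo/.

wemŋezwlofhovo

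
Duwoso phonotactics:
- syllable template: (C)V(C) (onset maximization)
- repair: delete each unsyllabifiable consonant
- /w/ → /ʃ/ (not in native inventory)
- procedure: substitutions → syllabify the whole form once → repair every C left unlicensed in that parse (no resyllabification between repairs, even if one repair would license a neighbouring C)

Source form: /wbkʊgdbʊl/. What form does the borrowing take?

kʊgbʊl

Substitution: /w/ → /ʃ/, giving /ʃbkʊgdbʊl/.
Under (C)V(C), the unsyllabifiable consonants are /ʃ/, /b/, /d/ (at most one coda consonant is licensed; onsets are limited to one consonant).
Deletion applies to /ʃ/, /b/, /d/.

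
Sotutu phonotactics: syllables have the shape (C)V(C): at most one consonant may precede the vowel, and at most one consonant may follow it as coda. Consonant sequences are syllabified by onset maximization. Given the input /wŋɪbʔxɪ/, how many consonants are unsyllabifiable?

2

Syllabifying with onset maximization leaves /w/, /ʔ/ stranded (at most one coda consonant is licensed; onsets are limited to one consonant).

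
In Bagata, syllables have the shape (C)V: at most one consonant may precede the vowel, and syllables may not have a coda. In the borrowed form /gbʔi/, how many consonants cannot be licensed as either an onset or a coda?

Syllabifying with onset maximization leaves /g/, /b/ stranded (no codas are permitted; onsets are limited to one consonant).

2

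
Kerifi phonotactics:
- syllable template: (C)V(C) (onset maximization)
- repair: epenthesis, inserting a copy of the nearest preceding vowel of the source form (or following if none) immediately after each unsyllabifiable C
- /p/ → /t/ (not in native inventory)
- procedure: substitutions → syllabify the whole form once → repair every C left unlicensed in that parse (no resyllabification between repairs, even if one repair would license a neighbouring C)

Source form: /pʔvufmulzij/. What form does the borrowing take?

tuʔuvufmulzij

Substitution: /p/ → /t/, giving /tʔvufmulzij/.
Syllabifying with onset maximization leaves /t/, /ʔ/ stranded (at most one coda consonant is licensed; onsets are limited to one consonant).
Each unlicensed consonant becomes the onset of a new syllable: /t/ → /tu/, /ʔ/ → /ʔu/.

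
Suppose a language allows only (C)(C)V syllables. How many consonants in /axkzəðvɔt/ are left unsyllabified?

Syllabifying with onset maximization leaves /x/, /t/ stranded (no codas are permitted; onsets may contain at most 2 consonants).

2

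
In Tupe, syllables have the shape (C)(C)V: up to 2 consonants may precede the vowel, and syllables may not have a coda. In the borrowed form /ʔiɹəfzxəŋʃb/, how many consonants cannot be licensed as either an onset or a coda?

Syllabifying with onset maximization leaves /f/, /ŋ/, /ʃ/, /b/ stranded (no codas are permitted; onsets may contain at most 2 consonants).

4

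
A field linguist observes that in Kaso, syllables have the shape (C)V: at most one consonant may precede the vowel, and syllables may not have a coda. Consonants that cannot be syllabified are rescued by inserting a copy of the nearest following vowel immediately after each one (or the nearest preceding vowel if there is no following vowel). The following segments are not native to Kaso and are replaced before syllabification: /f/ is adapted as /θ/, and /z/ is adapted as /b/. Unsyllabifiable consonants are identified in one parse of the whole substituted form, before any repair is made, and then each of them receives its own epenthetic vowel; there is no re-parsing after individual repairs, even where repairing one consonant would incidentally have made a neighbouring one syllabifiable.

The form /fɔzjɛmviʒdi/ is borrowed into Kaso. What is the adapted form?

Substitution: /f/ → /θ/, /z/ → /b/, giving /θɔbjɛmviʒdi/.
Syllabifying with onset maximization leaves /b/, /m/, /ʒ/ stranded (no codas are permitted; onsets are limited to one consonant).
Each unlicensed consonant becomes the onset of a new syllable: /b/ → /bɛ/, /m/ → /mi/, /ʒ/ → /ʒi/.

θɔbɛjɛmiviʒidi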